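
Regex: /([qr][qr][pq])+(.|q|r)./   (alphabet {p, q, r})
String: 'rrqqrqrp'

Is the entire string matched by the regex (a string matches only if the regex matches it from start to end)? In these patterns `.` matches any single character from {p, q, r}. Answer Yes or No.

Yes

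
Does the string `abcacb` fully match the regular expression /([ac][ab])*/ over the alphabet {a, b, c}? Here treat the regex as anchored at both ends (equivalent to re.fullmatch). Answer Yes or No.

Yes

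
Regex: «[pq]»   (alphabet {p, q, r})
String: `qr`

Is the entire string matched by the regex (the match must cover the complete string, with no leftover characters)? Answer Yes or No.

No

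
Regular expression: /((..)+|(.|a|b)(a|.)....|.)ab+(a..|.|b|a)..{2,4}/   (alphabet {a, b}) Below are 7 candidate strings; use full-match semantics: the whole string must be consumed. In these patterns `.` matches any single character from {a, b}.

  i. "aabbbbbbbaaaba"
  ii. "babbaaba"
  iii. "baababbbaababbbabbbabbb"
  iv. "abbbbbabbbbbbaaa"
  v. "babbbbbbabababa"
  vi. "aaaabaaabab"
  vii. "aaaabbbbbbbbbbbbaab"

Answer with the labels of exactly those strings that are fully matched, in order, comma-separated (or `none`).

i → match
ii → match
iii → no match
iv → match
v → match
vi → no match
vii → no match

i, ii, iv, v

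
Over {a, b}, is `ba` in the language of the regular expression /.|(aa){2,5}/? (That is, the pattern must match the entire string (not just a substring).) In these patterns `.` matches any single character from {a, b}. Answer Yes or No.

No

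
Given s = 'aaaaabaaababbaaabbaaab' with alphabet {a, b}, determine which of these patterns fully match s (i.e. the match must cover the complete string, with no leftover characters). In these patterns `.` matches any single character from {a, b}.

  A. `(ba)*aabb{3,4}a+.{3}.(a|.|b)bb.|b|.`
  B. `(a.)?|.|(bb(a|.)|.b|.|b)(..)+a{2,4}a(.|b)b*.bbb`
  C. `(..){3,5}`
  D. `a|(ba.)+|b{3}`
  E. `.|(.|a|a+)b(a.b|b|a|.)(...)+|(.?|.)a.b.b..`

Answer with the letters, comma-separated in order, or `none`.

A → no match
B → no match
C → no match
D → no match
E → match

E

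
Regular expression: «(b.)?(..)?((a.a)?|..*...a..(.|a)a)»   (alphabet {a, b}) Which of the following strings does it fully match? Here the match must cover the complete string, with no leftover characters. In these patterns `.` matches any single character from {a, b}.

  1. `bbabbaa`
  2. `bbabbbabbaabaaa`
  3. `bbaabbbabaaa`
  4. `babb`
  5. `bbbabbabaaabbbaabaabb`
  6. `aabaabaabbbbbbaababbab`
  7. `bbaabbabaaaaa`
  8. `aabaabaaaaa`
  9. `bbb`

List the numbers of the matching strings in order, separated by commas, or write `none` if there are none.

1 → no match
2 → match
3 → match
4 → match
5 → no match
6 → no match
7 → match
8 → match
9 → no match

2, 3, 4, 7, 8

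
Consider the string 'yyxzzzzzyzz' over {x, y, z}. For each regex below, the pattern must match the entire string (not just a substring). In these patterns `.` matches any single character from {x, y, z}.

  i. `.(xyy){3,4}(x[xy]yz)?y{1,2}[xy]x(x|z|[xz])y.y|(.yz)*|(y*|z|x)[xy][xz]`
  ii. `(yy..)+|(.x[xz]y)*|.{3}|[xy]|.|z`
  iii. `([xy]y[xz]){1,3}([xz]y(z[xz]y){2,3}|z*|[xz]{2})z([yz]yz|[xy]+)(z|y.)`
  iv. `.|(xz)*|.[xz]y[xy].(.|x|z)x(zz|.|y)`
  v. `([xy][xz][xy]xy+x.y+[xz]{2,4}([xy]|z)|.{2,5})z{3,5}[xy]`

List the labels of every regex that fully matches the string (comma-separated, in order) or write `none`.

iii

i → no match
ii → no match
iii → match
iv → no match
v → no match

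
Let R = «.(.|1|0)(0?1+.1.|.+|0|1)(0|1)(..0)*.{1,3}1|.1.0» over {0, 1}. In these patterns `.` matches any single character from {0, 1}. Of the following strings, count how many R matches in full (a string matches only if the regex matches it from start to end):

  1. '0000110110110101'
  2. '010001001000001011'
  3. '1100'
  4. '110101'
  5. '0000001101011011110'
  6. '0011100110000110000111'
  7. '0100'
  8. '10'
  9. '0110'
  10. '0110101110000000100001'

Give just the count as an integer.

1 → match
2 → match
3. '1100' → match
4. '110101' → match
5 → no match
6 → match
7. '0100' → match
8. '10' → no match
9. '0110' → match
10 → match
Total matched: 8

8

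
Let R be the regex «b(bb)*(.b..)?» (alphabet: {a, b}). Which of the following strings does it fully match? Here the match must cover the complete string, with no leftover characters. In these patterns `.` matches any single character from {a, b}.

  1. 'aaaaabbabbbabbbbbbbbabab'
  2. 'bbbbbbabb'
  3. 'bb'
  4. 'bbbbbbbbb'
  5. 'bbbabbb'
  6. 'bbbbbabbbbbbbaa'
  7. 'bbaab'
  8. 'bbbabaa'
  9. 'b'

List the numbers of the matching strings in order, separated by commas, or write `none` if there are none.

4, 5, 8, 9

1 → no match — must start with 'b'
2 → no match
3 → no match
4 → match
5 → match
6 → no match
7 → no match
8 → match
9 → match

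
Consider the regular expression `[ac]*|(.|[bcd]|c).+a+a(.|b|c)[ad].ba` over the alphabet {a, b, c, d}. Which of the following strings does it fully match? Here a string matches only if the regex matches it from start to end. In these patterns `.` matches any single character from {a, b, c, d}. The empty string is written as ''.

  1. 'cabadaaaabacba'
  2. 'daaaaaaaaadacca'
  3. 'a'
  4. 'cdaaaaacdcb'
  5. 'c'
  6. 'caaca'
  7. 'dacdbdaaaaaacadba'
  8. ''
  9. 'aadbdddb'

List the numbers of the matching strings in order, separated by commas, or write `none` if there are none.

1 → match
2 → no match
3 → match
4 → no match
5 → match
6 → match
7 → match
8 → match
9 → no match

1, 3, 5, 6, 7, 8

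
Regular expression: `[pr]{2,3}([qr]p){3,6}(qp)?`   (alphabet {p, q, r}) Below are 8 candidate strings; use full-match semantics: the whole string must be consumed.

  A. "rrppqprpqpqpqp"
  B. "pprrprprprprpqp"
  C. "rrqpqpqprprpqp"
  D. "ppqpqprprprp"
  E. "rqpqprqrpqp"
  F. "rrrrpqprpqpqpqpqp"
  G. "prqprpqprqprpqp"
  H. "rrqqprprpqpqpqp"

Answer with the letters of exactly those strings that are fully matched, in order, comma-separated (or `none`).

B, C, D, F

A → no match
B → match
C → match
D. "ppqpqprprprp" → match
E. "rqpqprqrpqp" → no match
F → match
G → no match
H → no match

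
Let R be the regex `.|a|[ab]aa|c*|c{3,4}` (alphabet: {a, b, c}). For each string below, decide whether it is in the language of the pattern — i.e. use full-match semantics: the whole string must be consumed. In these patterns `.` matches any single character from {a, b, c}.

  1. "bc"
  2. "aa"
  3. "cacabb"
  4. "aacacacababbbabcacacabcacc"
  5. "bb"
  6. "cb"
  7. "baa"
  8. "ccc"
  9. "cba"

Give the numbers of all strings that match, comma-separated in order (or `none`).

7, 8

1. "bc" → no match
2. "aa" → no match
3. "cacabb" → no match
4 → no match
5. "bb" → no match
6. "cb" → no match
7. "baa" → match
8. "ccc" → match
9. "cba" → no match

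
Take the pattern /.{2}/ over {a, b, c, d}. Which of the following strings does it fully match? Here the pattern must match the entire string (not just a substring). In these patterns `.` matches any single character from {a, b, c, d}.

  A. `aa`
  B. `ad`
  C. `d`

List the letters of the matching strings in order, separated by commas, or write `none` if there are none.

A. `aa` → match
B. `ad` → match
C. `d` → no match

A, B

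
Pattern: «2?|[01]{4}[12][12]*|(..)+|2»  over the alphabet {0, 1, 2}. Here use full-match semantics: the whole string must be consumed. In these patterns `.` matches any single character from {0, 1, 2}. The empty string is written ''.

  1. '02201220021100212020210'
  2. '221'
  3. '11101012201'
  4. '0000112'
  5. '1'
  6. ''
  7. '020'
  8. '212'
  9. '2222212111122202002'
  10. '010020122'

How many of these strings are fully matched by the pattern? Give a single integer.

2

1 → no match
2 → no match
3 → no match
4 → match
5 → no match
6 → match
7 → no match
8 → no match
9 → no match
10 → no match
Total matched: 2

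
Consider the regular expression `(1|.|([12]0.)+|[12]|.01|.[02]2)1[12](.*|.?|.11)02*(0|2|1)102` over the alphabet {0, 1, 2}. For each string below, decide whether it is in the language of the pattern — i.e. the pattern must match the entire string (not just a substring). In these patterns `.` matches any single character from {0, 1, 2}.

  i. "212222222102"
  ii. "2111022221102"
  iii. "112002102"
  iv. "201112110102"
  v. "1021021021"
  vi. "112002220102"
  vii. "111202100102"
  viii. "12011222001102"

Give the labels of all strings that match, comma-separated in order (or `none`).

ii, iii, vi, vii

i → no match
ii → match
iii → match
iv → no match
v → no match — must end with "102"
vi → match
vii → match
viii → no match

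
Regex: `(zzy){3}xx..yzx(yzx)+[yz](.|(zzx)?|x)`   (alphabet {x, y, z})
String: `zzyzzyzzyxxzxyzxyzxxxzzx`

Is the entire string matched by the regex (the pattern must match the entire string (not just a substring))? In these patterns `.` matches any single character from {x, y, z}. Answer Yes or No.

No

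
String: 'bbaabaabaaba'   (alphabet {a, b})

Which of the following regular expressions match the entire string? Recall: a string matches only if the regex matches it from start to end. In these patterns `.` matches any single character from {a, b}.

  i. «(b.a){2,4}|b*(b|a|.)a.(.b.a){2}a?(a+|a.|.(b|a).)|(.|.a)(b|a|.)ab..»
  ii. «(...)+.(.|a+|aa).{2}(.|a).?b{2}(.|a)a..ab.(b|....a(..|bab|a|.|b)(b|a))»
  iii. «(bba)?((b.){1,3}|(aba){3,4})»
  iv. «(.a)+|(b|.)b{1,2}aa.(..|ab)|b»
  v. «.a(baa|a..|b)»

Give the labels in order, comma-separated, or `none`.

iii

i → no match
ii → no match
iii → match
iv → no match
v → no match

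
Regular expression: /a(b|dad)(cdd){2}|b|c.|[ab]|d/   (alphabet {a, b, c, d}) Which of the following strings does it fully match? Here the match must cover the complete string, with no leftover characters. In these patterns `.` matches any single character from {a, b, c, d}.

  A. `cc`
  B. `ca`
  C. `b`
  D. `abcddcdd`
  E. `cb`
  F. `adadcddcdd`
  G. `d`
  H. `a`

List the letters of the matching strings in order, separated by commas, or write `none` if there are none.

A, B, C, D, E, F, G, H

A → match
B → match
C → match
D → match
E → match
F → match
G → match
H → match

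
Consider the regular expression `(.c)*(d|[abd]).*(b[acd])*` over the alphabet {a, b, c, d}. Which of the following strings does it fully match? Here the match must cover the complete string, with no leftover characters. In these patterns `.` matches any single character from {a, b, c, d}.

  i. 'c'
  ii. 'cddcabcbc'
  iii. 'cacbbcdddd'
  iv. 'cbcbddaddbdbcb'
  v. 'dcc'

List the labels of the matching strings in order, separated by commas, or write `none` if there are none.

i → no match
ii → no match
iii → no match
iv → no match
v → match

v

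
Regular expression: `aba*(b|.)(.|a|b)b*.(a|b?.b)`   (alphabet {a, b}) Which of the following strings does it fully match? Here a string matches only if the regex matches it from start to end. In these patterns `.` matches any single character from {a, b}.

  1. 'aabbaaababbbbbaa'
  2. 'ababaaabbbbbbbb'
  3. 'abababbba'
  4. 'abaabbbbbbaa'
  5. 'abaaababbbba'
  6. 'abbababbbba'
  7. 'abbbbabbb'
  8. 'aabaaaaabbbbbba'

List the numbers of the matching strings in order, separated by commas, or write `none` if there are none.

1 → no match — must start with 'ab'
2 → no match
3 → match
4 → match
5 → match
6 → no match
7 → match
8 → no match — must start with 'ab'

3, 4, 5, 7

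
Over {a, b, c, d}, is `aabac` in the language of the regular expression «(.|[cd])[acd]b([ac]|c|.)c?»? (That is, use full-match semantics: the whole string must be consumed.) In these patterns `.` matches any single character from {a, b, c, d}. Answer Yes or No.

Yes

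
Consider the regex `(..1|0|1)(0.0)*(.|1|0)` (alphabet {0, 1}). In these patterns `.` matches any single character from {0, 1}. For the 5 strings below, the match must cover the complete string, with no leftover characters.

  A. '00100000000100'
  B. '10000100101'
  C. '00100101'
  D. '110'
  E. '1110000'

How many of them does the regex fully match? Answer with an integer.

4

A → match
B → match
C → match
D → no match
E → match
Total matched: 4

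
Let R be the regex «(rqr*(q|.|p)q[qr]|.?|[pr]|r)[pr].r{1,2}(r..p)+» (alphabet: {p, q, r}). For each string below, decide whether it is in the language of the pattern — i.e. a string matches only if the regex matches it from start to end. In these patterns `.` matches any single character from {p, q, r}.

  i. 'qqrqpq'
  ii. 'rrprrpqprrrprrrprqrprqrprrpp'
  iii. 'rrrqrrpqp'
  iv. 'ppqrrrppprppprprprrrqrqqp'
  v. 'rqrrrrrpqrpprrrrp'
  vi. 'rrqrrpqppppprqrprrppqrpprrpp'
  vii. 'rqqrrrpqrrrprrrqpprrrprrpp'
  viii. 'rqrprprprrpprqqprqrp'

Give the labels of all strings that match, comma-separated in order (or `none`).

i → no match — must end with 'p'
ii → match
iii → no match
iv → no match
v → match
vi → no match
vii → no match
viii → no match

ii, v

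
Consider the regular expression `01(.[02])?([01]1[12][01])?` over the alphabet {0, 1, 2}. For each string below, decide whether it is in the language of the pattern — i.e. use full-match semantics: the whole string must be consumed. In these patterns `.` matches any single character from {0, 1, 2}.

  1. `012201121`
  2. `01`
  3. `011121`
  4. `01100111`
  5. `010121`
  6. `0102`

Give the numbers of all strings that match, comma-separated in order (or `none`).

2, 3, 4, 5, 6

1 → no match
2 → match
3 → match
4 → match
5 → match
6 → match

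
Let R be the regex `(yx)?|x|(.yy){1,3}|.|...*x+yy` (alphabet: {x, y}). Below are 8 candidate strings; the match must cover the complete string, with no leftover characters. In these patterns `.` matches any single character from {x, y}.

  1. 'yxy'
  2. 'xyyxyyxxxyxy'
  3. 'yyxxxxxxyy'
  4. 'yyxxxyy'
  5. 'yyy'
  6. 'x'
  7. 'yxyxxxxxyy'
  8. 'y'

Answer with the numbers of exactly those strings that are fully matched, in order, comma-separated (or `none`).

3, 4, 5, 6, 7, 8

1 → no match
2 → no match
3 → match
4 → match
5 → match
6 → match
7 → match
8 → match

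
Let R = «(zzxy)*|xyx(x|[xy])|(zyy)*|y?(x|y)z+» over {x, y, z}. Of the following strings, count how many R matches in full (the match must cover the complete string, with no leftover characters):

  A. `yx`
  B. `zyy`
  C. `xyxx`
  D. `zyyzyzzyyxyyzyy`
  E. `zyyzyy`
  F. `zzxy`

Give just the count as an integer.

4

A → no match
B → match
C → match
D → no match
E → match
F → match
Total matched: 4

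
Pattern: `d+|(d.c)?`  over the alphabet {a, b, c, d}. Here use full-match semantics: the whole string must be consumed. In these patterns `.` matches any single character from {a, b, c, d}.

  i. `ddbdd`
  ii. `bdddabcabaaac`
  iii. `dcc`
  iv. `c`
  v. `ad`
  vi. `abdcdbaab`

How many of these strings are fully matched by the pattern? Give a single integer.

1

i. `ddbdd` → no match
ii → no match
iii. `dcc` → match
iv. `c` → no match
v. `ad` → no match
vi. `abdcdbaab` → no match
Total matched: 1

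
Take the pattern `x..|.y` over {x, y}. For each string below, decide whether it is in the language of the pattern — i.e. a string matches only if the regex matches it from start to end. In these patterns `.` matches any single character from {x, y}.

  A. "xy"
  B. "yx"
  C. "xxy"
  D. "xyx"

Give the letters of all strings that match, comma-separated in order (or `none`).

A → match
B → no match
C → match
D → match

A, C, D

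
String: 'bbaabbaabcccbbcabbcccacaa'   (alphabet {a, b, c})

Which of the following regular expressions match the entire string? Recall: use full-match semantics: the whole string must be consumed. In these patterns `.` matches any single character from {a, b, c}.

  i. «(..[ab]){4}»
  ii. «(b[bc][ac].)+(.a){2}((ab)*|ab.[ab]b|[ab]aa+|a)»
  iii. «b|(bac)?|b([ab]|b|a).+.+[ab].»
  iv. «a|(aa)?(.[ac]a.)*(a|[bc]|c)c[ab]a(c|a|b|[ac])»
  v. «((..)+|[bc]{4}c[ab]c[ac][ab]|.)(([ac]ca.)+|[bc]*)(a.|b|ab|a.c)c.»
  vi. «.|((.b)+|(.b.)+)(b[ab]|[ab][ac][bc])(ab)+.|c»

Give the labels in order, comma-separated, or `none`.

ii, iii

i → no match
ii → match
iii → match
iv → no match
v → no match
vi → no match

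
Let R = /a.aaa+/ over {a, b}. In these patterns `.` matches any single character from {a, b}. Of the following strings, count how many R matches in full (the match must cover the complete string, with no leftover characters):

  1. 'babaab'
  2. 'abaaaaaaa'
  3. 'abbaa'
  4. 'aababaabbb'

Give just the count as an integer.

1 → no match — must start with 'a'
2 → match
3 → no match
4 → no match — must end with 'a'
Total matched: 1

1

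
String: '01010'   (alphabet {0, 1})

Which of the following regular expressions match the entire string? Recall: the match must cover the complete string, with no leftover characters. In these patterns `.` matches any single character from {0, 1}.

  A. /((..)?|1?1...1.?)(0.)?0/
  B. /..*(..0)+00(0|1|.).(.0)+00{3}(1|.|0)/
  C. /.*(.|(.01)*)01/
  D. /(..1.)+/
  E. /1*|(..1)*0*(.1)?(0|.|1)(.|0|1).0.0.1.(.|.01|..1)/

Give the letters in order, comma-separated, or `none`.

A

A → match
B → no match
C → no match — must end with '01'
D → no match
E → no match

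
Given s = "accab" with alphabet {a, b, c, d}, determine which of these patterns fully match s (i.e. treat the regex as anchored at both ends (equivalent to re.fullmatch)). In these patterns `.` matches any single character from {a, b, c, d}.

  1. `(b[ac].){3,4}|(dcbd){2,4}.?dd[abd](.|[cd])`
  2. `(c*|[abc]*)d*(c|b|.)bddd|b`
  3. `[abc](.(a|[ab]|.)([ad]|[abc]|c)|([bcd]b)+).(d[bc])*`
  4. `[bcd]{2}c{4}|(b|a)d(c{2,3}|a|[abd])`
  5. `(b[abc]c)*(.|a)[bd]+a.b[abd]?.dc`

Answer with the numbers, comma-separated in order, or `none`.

3

1 → no match
2 → no match
3 → match
4 → no match
5 → no match — must end with "dc"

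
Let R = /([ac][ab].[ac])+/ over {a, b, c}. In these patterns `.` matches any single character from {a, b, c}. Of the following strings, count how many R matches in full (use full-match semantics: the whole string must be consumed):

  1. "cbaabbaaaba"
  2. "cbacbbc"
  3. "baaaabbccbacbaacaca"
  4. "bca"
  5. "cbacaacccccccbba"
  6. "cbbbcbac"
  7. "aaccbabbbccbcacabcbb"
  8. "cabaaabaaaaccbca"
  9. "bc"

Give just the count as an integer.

1 → no match
2 → no match
3 → no match
4 → no match
5 → no match
6 → no match
7 → no match
8 → match
9 → no match
Total matched: 1

1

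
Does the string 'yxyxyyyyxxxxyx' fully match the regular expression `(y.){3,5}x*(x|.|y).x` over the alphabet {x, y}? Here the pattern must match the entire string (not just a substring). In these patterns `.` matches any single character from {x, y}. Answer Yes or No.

Yes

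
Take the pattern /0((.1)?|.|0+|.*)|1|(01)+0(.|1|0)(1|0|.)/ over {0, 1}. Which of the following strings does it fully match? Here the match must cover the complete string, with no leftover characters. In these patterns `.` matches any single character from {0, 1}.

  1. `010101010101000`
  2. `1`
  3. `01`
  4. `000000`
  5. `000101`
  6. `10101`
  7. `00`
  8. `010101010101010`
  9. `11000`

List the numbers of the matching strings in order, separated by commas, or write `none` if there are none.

1, 2, 3, 4, 5, 7, 8

1 → match
2 → match
3 → match
4 → match
5 → match
6 → no match
7 → match
8 → match
9 → no match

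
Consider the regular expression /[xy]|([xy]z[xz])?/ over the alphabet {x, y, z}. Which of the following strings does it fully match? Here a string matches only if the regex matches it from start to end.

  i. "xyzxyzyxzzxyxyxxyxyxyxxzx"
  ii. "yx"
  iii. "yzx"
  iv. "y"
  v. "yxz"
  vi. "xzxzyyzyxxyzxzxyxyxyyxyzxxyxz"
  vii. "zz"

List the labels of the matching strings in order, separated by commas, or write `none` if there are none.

iii, iv

i → no match
ii → no match
iii → match
iv → match
v → no match
vi → no match
vii → no match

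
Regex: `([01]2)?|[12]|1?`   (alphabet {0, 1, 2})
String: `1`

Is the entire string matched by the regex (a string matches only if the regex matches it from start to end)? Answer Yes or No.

Yes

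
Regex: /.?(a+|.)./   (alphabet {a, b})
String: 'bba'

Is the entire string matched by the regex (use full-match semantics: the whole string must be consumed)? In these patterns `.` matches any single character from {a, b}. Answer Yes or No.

Yes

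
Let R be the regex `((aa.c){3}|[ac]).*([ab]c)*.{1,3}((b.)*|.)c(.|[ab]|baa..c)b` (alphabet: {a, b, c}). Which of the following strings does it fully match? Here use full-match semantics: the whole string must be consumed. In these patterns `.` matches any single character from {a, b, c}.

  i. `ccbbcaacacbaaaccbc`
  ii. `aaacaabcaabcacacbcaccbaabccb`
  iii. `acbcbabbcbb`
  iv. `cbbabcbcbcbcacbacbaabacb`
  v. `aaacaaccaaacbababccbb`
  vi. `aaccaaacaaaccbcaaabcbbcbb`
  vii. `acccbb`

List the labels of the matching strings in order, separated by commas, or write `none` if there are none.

i → no match — must end with `b`
ii → match
iii → match
iv → match
v → match
vi → match
vii → match

ii, iii, iv, v, vi, vii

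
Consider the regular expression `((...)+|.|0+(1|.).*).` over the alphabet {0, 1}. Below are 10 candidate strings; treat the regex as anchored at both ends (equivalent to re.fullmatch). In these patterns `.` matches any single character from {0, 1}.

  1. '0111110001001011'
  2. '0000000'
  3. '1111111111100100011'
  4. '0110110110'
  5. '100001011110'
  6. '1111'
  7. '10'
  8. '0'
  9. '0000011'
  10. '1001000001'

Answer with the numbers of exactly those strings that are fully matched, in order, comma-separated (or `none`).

1 → match
2 → match
3 → match
4 → match
5 → no match
6 → match
7 → match
8 → no match
9 → match
10 → match

1, 2, 3, 4, 6, 7, 9, 10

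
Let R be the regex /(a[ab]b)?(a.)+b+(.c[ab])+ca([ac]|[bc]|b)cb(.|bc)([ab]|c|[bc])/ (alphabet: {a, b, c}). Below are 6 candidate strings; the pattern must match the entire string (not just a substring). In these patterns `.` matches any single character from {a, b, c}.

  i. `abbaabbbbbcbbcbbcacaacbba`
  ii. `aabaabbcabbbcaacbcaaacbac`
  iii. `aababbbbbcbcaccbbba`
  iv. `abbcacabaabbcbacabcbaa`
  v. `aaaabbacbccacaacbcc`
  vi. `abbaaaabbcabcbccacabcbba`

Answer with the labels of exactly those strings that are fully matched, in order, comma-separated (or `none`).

i, v, vi

i → match
ii → no match
iii → no match
iv → no match
v → match
vi → match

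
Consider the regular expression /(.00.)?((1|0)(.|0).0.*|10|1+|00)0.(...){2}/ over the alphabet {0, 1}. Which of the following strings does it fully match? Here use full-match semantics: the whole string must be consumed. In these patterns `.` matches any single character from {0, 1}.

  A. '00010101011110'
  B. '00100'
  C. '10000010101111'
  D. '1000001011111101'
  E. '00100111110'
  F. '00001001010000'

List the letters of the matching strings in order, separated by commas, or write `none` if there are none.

A → no match
B → no match
C → no match
D → no match
E → no match
F → match

F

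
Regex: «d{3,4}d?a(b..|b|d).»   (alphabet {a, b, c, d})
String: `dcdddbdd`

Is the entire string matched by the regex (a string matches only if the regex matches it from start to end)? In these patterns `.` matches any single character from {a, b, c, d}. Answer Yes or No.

No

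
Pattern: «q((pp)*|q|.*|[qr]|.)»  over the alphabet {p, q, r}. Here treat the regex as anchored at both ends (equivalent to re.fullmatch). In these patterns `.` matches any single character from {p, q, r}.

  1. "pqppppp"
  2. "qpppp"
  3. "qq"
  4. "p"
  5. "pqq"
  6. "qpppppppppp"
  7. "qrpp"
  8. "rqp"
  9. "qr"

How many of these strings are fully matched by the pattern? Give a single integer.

1. "pqppppp" → no match — must start with "q"
2. "qpppp" → match
3. "qq" → match
4. "p" → no match — must start with "q"
5. "pqq" → no match — must start with "q"
6. "qpppppppppp" → match
7. "qrpp" → match
8. "rqp" → no match — must start with "q"
9. "qr" → match
Total matched: 5

5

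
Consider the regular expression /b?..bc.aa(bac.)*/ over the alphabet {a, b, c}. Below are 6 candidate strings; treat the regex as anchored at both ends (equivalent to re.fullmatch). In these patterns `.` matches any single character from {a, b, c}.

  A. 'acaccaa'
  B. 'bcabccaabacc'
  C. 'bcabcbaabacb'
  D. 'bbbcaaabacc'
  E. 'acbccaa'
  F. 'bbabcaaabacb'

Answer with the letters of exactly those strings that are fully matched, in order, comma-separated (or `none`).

A → no match
B → match
C → match
D → match
E → match
F → match

B, C, D, E, F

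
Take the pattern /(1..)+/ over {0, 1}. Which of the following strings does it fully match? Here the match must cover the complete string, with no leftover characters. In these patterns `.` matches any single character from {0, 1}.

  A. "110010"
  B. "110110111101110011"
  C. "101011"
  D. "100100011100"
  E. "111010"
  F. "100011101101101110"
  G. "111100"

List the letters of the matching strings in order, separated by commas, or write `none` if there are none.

G

A → no match
B → no match
C → no match
D → no match
E → no match
F → no match
G → match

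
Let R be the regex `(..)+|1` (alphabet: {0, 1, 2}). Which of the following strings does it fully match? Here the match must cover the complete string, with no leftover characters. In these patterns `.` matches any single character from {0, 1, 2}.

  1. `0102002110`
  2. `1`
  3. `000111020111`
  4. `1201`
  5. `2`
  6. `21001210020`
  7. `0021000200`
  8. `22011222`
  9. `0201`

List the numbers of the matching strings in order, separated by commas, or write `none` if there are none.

1 → match
2 → match
3 → match
4 → match
5 → no match
6 → no match
7 → match
8 → match
9 → match

1, 2, 3, 4, 7, 8, 9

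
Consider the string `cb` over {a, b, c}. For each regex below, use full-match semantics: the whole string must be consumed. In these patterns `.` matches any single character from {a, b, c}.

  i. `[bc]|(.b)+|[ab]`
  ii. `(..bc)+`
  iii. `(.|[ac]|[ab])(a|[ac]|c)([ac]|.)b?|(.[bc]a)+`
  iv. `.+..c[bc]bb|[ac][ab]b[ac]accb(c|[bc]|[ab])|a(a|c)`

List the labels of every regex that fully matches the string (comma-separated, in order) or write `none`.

i → match
ii → no match — must end with `bc`
iii → no match
iv → no match

i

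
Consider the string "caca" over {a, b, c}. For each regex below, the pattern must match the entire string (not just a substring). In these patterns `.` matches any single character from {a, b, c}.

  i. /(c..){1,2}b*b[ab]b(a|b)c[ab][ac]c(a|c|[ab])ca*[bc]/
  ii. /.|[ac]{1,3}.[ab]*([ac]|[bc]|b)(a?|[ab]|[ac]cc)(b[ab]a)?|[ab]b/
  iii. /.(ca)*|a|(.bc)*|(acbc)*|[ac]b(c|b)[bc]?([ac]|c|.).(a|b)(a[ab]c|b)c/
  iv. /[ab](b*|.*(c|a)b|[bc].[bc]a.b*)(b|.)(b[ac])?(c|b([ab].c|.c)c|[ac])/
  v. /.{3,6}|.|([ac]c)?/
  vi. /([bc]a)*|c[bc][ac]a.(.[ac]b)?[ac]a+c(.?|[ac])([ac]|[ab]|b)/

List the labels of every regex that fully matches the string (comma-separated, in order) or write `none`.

i → no match
ii → match
iii → no match
iv → no match
v → match
vi → match

ii, v, vi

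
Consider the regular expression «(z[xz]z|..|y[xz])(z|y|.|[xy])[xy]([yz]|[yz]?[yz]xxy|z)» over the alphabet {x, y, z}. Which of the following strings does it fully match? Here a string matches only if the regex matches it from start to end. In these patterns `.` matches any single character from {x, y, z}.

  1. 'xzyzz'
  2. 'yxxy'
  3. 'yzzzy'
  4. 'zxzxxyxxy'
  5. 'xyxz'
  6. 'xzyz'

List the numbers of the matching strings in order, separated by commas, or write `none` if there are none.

4

1 → no match
2 → no match
3 → no match
4 → match
5 → no match
6 → no match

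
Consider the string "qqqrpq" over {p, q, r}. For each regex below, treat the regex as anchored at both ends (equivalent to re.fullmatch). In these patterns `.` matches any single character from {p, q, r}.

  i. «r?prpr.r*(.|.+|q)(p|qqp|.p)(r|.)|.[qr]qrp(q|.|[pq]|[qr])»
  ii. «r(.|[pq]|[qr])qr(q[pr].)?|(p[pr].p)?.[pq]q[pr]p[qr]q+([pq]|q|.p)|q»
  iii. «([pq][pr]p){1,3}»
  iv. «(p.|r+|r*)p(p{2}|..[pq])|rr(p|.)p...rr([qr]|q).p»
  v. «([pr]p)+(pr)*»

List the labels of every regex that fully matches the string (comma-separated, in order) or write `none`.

i → match
ii → no match
iii → no match — must end with "p"
iv → no match
v → no match

i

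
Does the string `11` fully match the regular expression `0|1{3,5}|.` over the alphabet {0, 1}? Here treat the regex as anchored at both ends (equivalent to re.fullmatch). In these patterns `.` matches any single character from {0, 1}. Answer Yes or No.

No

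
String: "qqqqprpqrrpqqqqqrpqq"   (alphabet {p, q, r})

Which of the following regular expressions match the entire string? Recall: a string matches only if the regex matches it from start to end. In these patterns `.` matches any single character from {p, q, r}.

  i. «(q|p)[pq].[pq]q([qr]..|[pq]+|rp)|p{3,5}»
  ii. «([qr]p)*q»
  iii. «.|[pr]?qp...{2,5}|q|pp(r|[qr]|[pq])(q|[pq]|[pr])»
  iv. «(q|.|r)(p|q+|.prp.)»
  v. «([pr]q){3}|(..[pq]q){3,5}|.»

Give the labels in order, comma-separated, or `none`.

i → no match
ii → no match
iii → no match
iv → no match
v → match

v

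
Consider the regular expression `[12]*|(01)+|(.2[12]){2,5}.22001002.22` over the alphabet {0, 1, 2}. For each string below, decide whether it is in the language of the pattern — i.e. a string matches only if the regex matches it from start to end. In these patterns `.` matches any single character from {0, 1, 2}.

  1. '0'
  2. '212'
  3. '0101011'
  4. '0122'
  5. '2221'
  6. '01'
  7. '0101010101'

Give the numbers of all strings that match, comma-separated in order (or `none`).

2, 5, 6, 7

1 → no match
2 → match
3 → no match
4 → no match
5 → match
6 → match
7 → match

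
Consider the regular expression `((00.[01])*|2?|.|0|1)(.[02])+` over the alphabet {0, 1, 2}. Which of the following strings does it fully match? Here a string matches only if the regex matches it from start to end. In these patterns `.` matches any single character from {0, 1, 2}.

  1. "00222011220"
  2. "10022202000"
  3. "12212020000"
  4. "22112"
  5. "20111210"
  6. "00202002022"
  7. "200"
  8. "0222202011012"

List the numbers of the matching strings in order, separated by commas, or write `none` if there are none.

2, 3, 6, 7

1 → no match
2 → match
3 → match
4 → no match
5 → no match
6 → match
7 → match
8 → no match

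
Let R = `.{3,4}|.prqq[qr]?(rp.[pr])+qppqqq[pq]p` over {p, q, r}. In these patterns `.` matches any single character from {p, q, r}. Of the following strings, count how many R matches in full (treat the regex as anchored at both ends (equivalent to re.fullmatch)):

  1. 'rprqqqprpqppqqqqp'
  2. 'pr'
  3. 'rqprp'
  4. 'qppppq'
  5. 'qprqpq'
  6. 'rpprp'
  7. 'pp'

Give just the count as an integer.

0

1 → no match
2. 'pr' → no match
3. 'rqprp' → no match
4. 'qppppq' → no match
5. 'qprqpq' → no match
6. 'rpprp' → no match
7. 'pp' → no match
Total matched: 0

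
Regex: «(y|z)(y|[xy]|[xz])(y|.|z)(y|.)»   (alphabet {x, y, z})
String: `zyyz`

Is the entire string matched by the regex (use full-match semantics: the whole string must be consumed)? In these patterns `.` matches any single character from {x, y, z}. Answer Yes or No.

Yes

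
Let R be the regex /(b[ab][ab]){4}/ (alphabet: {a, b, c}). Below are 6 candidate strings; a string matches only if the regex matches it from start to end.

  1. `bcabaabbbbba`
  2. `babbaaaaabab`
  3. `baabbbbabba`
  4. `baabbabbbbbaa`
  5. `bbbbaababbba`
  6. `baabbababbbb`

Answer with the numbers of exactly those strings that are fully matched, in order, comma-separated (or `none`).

1 → no match
2 → no match
3 → no match
4 → no match
5 → match
6 → match

5, 6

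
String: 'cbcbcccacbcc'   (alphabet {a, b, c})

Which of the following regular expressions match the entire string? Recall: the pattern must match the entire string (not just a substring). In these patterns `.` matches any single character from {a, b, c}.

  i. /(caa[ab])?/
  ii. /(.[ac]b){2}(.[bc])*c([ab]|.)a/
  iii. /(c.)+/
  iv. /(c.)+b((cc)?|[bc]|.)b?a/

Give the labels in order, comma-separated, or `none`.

i → no match
ii → no match — must end with 'a'
iii → match
iv → no match — must end with 'a'

iii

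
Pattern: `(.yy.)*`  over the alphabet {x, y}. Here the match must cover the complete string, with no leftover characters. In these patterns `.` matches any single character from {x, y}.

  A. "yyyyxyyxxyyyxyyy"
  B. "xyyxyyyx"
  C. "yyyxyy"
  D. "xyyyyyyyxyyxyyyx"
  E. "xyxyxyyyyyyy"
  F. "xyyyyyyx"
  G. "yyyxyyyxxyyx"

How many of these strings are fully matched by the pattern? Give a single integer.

A → match
B → match
C → no match
D → match
E → no match
F → match
G → match
Total matched: 5

5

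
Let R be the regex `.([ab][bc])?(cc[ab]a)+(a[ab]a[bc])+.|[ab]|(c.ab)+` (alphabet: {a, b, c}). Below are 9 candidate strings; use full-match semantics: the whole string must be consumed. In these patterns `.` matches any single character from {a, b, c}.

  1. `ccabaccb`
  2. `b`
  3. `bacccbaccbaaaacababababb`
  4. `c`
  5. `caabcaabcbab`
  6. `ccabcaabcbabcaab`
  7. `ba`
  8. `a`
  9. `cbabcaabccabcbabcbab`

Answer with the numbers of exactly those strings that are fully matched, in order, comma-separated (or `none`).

1 → no match
2 → match
3 → match
4 → no match
5 → match
6 → match
7 → no match
8 → match
9 → match

2, 3, 5, 6, 8, 9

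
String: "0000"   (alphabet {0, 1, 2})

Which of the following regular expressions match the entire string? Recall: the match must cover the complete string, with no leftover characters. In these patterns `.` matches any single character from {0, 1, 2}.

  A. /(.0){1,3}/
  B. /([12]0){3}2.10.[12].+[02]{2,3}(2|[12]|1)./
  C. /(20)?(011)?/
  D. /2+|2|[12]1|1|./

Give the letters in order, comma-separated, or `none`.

A → match
B → no match
C → no match
D → no match

A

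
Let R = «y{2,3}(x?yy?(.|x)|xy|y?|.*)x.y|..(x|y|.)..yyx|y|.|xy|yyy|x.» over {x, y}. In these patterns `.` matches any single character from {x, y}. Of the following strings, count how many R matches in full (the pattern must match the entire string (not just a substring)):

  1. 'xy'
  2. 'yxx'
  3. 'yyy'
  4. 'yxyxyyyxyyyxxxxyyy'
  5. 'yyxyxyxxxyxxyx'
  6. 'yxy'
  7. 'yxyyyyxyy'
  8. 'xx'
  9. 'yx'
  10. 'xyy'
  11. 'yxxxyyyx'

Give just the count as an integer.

1 → match
2 → no match
3 → match
4 → no match
5 → no match
6 → no match
7 → no match
8 → match
9 → no match
10 → no match
11 → match
Total matched: 4

4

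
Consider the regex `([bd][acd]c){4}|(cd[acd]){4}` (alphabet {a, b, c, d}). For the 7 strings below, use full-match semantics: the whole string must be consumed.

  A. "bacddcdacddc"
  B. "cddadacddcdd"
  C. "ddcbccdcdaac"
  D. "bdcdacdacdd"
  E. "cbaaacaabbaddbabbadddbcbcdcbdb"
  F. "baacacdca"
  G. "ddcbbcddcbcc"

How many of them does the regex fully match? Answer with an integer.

A. "bacddcdacddc" → match
B. "cddadacddcdd" → no match
C. "ddcbccdcdaac" → no match
D. "bdcdacdacdd" → no match
E → no match
F. "baacacdca" → no match
G. "ddcbbcddcbcc" → no match
Total matched: 1

1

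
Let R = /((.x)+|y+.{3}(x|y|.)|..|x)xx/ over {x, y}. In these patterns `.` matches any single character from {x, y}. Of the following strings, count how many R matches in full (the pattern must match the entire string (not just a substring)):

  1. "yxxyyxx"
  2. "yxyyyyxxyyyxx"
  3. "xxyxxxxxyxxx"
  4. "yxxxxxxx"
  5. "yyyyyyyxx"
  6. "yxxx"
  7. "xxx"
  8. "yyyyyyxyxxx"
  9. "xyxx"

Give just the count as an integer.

8

1 → match
2 → no match
3 → match
4 → match
5 → match
6 → match
7 → match
8 → match
9 → match
Total matched: 8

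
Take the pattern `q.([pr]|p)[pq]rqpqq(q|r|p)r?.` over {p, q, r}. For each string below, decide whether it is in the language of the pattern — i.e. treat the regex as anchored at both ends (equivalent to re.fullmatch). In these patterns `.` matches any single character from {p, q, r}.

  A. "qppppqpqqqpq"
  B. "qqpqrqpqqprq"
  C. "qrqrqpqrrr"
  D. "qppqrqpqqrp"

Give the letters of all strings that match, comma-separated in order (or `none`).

B, D

A → no match
B → match
C → no match
D → match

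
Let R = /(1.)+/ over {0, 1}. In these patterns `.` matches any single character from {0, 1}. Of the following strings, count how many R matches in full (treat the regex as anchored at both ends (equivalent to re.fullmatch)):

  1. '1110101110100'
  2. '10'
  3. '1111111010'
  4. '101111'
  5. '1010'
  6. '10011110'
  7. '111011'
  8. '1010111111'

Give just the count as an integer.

6

1 → no match
2 → match
3 → match
4 → match
5 → match
6 → no match
7 → match
8 → match
Total matched: 6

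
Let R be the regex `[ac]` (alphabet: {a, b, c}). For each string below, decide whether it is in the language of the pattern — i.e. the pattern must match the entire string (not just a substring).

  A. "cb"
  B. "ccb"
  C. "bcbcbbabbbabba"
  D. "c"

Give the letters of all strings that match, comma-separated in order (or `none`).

D

A. "cb" → no match
B. "ccb" → no match
C → no match
D. "c" → match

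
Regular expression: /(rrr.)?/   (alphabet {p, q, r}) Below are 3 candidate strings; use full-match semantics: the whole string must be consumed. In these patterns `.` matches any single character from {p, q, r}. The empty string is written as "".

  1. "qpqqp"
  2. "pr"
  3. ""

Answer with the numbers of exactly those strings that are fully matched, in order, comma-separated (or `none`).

3

1. "qpqqp" → no match
2. "pr" → no match
3. "" → match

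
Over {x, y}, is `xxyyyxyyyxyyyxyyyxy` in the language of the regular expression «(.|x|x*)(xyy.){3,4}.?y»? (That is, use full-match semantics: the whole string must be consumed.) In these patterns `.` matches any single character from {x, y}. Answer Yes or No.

Yes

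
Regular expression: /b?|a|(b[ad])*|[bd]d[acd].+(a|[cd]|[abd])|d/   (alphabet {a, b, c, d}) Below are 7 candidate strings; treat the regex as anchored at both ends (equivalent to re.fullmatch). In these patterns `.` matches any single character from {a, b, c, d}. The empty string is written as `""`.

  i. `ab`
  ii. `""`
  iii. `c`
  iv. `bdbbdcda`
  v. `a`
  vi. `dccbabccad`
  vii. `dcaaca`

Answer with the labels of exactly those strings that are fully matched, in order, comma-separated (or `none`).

ii, v

i → no match
ii → match
iii → no match
iv → no match
v → match
vi → no match
vii → no match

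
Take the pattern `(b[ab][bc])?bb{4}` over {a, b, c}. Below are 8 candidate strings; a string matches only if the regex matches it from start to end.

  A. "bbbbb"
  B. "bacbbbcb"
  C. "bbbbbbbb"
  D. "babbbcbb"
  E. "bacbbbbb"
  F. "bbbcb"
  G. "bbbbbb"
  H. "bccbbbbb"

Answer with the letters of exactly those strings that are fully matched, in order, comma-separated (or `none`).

A → match
B → no match
C → match
D → no match
E → match
F → no match
G → no match
H → no match

A, C, E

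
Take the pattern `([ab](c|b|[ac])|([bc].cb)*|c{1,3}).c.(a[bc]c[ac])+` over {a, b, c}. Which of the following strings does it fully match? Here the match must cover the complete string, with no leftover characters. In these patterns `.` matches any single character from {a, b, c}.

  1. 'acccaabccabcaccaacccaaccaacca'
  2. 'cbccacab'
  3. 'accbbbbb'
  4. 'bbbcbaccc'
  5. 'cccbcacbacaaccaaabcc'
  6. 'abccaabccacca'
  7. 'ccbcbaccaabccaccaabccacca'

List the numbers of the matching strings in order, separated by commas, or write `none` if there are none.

1 → no match
2 → no match
3 → no match
4 → match
5 → no match
6 → match
7 → match

4, 6, 7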